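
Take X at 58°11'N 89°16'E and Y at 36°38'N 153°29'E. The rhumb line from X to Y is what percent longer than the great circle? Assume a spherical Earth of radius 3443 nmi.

3.1%

Great circle: σ = 0.8079 rad → d_gc = Rσ = 2781.4 nmi
Rhumb: Δφ = -0.3761, Δλ = +1.1208, Δψ = -0.5672, q = Δφ/Δψ = 0.6631 → d_rh = R√(Δφ²+q²Δλ²) = 2867.8 nmi
Excess = (2867.8 − 2781.4) / 2781.4 = 86.4 / 2781.4 = 3.11% ≈ 3.1%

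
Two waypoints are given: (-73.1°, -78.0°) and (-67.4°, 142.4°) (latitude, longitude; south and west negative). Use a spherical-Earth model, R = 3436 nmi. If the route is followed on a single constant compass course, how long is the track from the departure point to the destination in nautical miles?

Δψ = ln[tan(π/4+φ₂/2)/tan(π/4+φ₁/2)] = +0.2964;  Δφ = +0.0995 rad,  Δλ = -2.4365 rad
q = Δφ/Δψ = 0.3356
d = R·√(Δφ² + q²Δλ²) = 3436·0.82372 = 2830 nmi

2830 nmi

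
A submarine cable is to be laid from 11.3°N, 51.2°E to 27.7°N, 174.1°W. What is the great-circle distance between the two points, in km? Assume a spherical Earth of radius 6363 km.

13472 km

Haversine: a = sin²(Δφ/2)+cos φ₁ cos φ₂ sin²(Δλ/2) = 0.75981;  σ = 2·atan2(√a,√(1−a))
σ = 121.307° → d = Rσ = 6363·2.11721 = 13472 km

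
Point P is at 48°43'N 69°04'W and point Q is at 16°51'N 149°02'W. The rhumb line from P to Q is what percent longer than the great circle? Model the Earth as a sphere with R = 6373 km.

Great circle: σ = 1.2368 rad → d_gc = Rσ = 7882.0 km
Rhumb: Δφ = -0.5562, Δλ = -1.3957, Δψ = -0.6779, q = Δφ/Δψ = 0.8205 → d_rh = R√(Δφ²+q²Δλ²) = 8113.1 km
Excess = (8113.1 − 7882.0) / 7882.0 = 231.1 / 7882.0 = 2.93% ≈ 2.9%

2.9%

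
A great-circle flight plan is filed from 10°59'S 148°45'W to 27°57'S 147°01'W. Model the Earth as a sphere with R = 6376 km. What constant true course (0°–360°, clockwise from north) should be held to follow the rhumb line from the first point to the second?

174.5°

Δψ = ln[tan(π/4+φ₂/2)/tan(π/4+φ₁/2)] = -0.3155
Δλ = +0.0303 rad (taken the short way round)
course = atan2(Δλ, Δψ) = 174.52°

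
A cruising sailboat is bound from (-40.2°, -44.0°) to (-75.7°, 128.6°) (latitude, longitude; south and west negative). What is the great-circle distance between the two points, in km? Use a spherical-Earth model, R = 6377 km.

7123 km

cos σ = sin φ₁ sin φ₂ + cos φ₁ cos φ₂ cos Δλ
      = sin(-40.20°)sin(-75.70°) + cos(-40.20°)cos(-75.70°)cos(172.60°) = 0.4384
σ = 64.000° → d = Rσ = 6377·1.11701 = 7123 km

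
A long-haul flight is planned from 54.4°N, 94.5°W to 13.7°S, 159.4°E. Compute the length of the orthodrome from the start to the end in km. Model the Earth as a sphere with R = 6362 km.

cos σ = sin φ₁ sin φ₂ + cos φ₁ cos φ₂ cos Δλ
      = sin(54.40°)sin(-13.70°) + cos(54.40°)cos(-13.70°)cos(-106.10°) = -0.3494
σ = 110.451° → d = Rσ = 6362·1.92774 = 12264 km

12264 km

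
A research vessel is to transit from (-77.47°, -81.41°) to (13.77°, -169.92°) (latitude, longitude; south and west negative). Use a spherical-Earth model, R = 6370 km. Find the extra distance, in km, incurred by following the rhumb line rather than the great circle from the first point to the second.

525 km

Great circle: cos σ = sin φ₁ sin φ₂ + cos φ₁ cos φ₂ cos Δλ,  σ = 1.7997 rad → d_gc = 11463.9 km
Rhumb line: Δψ = +2.4519, q = Δφ/Δψ = 0.6495, d_rh = R√(Δφ²+q²Δλ²) = 11989.2 km
Excess = 11989.2 − 11463.9 = 525.3 ≈ 525 km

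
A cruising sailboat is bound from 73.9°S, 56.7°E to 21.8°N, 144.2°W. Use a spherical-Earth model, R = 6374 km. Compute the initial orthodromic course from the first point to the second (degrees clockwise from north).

155.6°

θ = atan2( sin Δλ·cos φ₂ ,  cos φ₁ sin φ₂ − sin φ₁ cos φ₂ cos Δλ )
  = atan2(+0.3312, -0.7304) = 155.61°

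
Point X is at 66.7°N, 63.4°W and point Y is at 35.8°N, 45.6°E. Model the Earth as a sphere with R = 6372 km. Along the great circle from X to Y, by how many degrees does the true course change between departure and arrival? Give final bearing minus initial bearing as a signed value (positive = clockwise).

+97.2°

Initial bearing θ₁ = atan2(sin Δλ cos φ₂, cos φ₁ sin φ₂ − sin φ₁ cos φ₂ cos Δλ) = 58.29°
Final bearing θ₂ = (initial bearing from the destination back to the start) + 180° = 155.49°
Δθ = θ₂ − θ₁ = +97.2°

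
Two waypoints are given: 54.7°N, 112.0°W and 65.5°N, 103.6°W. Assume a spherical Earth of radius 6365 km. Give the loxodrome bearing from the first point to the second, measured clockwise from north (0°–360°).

Δψ = ln[tan(π/4+φ₂/2)/tan(π/4+φ₁/2)] = +0.3822
Δλ = +0.1466 rad (taken the short way round)
course = atan2(Δλ, Δψ) = 20.99°

21.0°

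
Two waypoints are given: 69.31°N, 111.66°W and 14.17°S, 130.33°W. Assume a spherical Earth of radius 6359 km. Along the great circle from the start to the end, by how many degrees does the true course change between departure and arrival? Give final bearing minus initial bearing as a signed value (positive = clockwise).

-11.6°

Initial bearing θ₁ = atan2(sin Δλ cos φ₂, cos φ₁ sin φ₂ − sin φ₁ cos φ₂ cos Δλ) = 198.17°
Final bearing θ₂ = (initial bearing from the destination back to the start) + 180° = 186.52°
Δθ = θ₂ − θ₁ = -11.6°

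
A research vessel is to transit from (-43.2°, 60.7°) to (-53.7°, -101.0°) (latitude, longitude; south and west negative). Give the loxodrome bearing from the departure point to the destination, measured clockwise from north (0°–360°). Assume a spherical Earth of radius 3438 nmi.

Δψ = ln[tan(π/4+φ₂/2)/tan(π/4+φ₁/2)] = -0.2777
Δλ = -2.8222 rad (taken the short way round)
course = atan2(Δλ, Δψ) = 264.38°

264.4°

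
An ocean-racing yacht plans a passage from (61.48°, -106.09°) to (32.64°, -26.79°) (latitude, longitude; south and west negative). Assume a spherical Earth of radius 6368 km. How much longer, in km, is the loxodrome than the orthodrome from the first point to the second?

Great circle: cos σ = sin φ₁ sin φ₂ + cos φ₁ cos φ₂ cos Δλ,  σ = 0.9902 rad → d_gc = 6305.3 km
Rhumb line: Δψ = -0.7666, q = Δφ/Δψ = 0.6566, d_rh = R√(Δφ²+q²Δλ²) = 6615.7 km
Excess = 6615.7 − 6305.3 = 310.4 ≈ 310 km

310 km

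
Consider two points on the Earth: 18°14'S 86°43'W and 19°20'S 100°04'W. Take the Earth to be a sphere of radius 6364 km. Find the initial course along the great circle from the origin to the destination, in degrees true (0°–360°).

262.9°

N = sin Δλ·cos φ₂ = -0.2179;  D = cos φ₁ sin φ₂ − sin φ₁ cos φ₂ cos Δλ = -0.0272
initial course = atan2(N, D) = 262.89°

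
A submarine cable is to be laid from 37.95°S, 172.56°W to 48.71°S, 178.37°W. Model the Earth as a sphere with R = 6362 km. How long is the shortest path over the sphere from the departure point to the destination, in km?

cos σ = sin φ₁ sin φ₂ + cos φ₁ cos φ₂ cos Δλ
      = sin(-37.95°)sin(-48.71°) + cos(-37.95°)cos(-48.71°)cos(-5.81°) = 0.9797
σ = 11.552° → d = Rσ = 6362·0.20161 = 1283 km

1283 km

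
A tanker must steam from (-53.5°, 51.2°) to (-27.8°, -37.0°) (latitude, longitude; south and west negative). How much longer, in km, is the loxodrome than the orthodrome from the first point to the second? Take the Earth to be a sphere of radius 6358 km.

Great circle: cos σ = sin φ₁ sin φ₂ + cos φ₁ cos φ₂ cos Δλ,  σ = 1.1686 rad → d_gc = 7430.0 km
Rhumb line: Δψ = +0.6040, q = Δφ/Δψ = 0.7427, d_rh = R√(Δφ²+q²Δλ²) = 7808.2 km
Excess = 7808.2 − 7430.0 = 378.2 ≈ 378 km

378 km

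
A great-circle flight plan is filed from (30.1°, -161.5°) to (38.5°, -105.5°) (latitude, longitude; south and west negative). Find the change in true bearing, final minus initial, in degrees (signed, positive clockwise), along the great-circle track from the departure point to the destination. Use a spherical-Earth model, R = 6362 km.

At departure: θ₁ = atan2(sin Δλ cos φ₂, cos φ₁ sin φ₂ − sin φ₁ cos φ₂ cos Δλ) = 63.81°
At arrival: θ₂ = atan2(sin Δλ cos φ₁, −cos φ₂ sin φ₁ + sin φ₂ cos φ₁ cos Δλ) = 97.26°
Δθ = θ₂ − θ₁ = +33.4°

+33.4°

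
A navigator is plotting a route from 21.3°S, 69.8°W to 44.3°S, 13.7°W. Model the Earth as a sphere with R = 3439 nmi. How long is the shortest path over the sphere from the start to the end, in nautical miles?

cos σ = sin φ₁ sin φ₂ + cos φ₁ cos φ₂ cos Δλ
      = sin(-21.30°)sin(-44.30°) + cos(-21.30°)cos(-44.30°)cos(56.10°) = 0.6256
σ = 51.273° → d = Rσ = 3439·0.89489 = 3078 nmi

3078 nmi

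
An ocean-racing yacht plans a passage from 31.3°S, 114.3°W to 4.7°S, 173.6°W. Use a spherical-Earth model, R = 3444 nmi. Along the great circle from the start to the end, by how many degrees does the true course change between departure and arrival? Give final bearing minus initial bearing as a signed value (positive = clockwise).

Initial bearing θ₁ = atan2(sin Δλ cos φ₂, cos φ₁ sin φ₂ − sin φ₁ cos φ₂ cos Δλ) = 282.78°
Final bearing θ₂ = (initial bearing from the destination back to the start) + 180° = 303.27°
Δθ = θ₂ − θ₁ = +20.5°

+20.5°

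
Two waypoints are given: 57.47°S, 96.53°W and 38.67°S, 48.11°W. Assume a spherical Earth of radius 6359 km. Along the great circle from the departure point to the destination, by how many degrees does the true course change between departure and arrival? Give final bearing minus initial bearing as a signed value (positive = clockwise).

-37.5°

At departure: θ₁ = atan2(sin Δλ cos φ₂, cos φ₁ sin φ₂ − sin φ₁ cos φ₂ cos Δλ) = 80.20°
At arrival: θ₂ = atan2(sin Δλ cos φ₁, −cos φ₂ sin φ₁ + sin φ₂ cos φ₁ cos Δλ) = 42.74°
Δθ = θ₂ − θ₁ = -37.5°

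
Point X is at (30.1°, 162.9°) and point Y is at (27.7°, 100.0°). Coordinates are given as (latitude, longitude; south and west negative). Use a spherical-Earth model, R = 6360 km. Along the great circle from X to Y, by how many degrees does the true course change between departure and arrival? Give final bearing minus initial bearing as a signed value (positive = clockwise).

-32.9°

Initial bearing θ₁ = atan2(sin Δλ cos φ₂, cos φ₁ sin φ₂ − sin φ₁ cos φ₂ cos Δλ) = 284.23°
Final bearing θ₂ = (initial bearing from the destination back to the start) + 180° = 251.29°
Δθ = θ₂ − θ₁ = -32.9°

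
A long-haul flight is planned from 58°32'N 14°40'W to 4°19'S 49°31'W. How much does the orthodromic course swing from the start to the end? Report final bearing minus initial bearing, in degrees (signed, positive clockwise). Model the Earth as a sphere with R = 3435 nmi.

-19.0°

Initial bearing θ₁ = atan2(sin Δλ cos φ₂, cos φ₁ sin φ₂ − sin φ₁ cos φ₂ cos Δλ) = 217.70°
Final bearing θ₂ = (initial bearing from the destination back to the start) + 180° = 198.67°
Δθ = θ₂ − θ₁ = -19.0°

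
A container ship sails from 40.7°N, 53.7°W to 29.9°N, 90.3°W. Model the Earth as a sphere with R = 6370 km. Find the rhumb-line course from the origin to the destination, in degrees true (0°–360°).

Meridional parts: M(φ₁)=+0.7789, M(φ₂)=+0.5473 → ΔM = -0.2316;  Δλ = -0.6388 rad
tan C = Δλ / ΔM = +2.7576 → C = 250.07°

250.1°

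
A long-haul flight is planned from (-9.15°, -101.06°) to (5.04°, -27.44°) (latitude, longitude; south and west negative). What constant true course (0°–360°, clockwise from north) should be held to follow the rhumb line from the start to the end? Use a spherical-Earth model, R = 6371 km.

Δψ = ln[tan(π/4+φ₂/2)/tan(π/4+φ₁/2)] = +0.2485
Δλ = +1.2849 rad (taken the short way round)
course = atan2(Δλ, Δψ) = 79.06°

79.1°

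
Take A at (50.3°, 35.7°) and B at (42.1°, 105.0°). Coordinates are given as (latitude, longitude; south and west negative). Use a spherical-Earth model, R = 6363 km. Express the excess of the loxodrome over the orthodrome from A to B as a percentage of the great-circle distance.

3.5%

Great circle: σ = 0.8184 rad → d_gc = Rσ = 5207.8 km
Rhumb: Δφ = -0.1431, Δλ = +1.2095, Δψ = -0.2073, q = Δφ/Δψ = 0.6903 → d_rh = R√(Δφ²+q²Δλ²) = 5389.8 km
Excess = (5389.8 − 5207.8) / 5207.8 = 182.0 / 5207.8 = 3.49% ≈ 3.5%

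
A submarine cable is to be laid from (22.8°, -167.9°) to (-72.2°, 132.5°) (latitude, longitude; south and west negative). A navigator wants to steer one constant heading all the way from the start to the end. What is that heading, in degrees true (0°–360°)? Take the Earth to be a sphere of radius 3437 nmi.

204.7°

Meridional parts: M(φ₁)=+0.4089, M(φ₂)=-1.8541 → ΔM = -2.2630;  Δλ = -1.0402 rad
tan C = Δλ / ΔM = +0.4597 → C = 204.69°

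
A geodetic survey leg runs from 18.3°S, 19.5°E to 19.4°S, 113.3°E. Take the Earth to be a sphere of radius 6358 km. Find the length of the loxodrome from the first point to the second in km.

Δψ = ln[tan(π/4+φ₂/2)/tan(π/4+φ₁/2)] = -0.0203;  Δφ = -0.0192 rad,  Δλ = +1.6371 rad
q = Δφ/Δψ = 0.9463
d = R·√(Δφ² + q²Δλ²) = 6358·1.54941 = 9851 km

9851 km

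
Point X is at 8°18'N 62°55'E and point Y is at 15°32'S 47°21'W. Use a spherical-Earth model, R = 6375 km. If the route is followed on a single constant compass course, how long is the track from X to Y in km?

12441 km

Δψ = ln[tan(π/4+φ₂/2)/tan(π/4+φ₁/2)] = -0.4199;  Δφ = -0.4160 rad,  Δλ = -1.9245 rad
q = Δφ/Δψ = 0.9907
d = R·√(Δφ² + q²Δλ²) = 6375·1.95152 = 12441 km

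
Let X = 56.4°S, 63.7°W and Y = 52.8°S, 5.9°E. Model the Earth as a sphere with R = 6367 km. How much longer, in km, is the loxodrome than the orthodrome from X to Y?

190 km

Great circle: cos σ = sin φ₁ sin φ₂ + cos φ₁ cos φ₂ cos Δλ,  σ = 0.6760 rad → d_gc = 4304.2 km
Rhumb line: Δψ = +0.1086, q = Δφ/Δψ = 0.5788, d_rh = R√(Δφ²+q²Δλ²) = 4494.5 km
Excess = 4494.5 − 4304.2 = 190.3 ≈ 190 km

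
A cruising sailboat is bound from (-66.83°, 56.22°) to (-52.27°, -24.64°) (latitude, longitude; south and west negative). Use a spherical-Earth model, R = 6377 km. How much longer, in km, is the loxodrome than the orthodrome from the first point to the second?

Great circle: cos σ = sin φ₁ sin φ₂ + cos φ₁ cos φ₂ cos Δλ,  σ = 0.6992 rad → d_gc = 4458.8 km
Rhumb line: Δψ = +0.5109, q = Δφ/Δψ = 0.4974, d_rh = R√(Δφ²+q²Δλ²) = 4760.6 km
Excess = 4760.6 − 4458.8 = 301.8 ≈ 302 km

302 km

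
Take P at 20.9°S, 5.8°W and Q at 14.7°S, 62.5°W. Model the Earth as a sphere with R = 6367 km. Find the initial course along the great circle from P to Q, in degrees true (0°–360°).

266.6°

N = sin Δλ·cos φ₂ = -0.8084;  D = cos φ₁ sin φ₂ − sin φ₁ cos φ₂ cos Δλ = -0.0476
initial course = atan2(N, D) = 266.63°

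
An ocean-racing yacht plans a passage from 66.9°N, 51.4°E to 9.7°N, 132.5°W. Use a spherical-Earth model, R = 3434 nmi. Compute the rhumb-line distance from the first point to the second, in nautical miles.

8185 nmi

Rhumb course C = atan2(Δλ, Δψ) with Δψ = ln[tan(π/4+φ₂/2)/tan(π/4+φ₁/2)] = -1.4178, Δλ = +3.0735 → C = 114.76°
d = R·|Δφ| / |cos C| = 3434·0.99833 / 0.41886 = 8185 nmi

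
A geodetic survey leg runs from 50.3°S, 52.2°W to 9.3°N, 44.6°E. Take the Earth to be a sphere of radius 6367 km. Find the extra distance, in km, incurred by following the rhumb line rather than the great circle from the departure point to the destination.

Great circle: cos σ = sin φ₁ sin φ₂ + cos φ₁ cos φ₂ cos Δλ,  σ = 1.7711 rad → d_gc = 11276.7 km
Rhumb line: Δψ = +1.1819, q = Δφ/Δψ = 0.8801, d_rh = R√(Δφ²+q²Δλ²) = 11554.1 km
Excess = 11554.1 − 11276.7 = 277.4 ≈ 277 km

277 km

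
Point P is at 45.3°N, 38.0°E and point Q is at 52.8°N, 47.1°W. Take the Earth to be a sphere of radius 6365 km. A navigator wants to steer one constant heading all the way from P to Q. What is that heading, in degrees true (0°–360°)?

Δψ = ln[tan(π/4+φ₂/2)/tan(π/4+φ₁/2)] = +0.2002
Δλ = -1.4853 rad (taken the short way round)
course = atan2(Δλ, Δψ) = 277.68°

277.7°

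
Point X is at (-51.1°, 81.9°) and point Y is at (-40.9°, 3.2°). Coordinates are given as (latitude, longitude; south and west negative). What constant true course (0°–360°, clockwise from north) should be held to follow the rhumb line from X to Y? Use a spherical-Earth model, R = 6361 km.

280.6°

Meridional parts: M(φ₁)=-1.0409, M(φ₂)=-0.7836 → ΔM = +0.2573;  Δλ = -1.3736 rad
tan C = Δλ / ΔM = -5.3374 → C = 280.61°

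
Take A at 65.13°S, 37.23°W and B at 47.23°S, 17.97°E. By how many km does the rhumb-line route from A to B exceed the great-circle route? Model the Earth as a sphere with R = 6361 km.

106 km

Great circle: cos σ = sin φ₁ sin φ₂ + cos φ₁ cos φ₂ cos Δλ,  σ = 0.5935 rad → d_gc = 3775.2 km
Rhumb line: Δψ = +0.5743, q = Δφ/Δψ = 0.5440, d_rh = R√(Δφ²+q²Δλ²) = 3881.1 km
Excess = 3881.1 − 3775.2 = 105.9 ≈ 106 km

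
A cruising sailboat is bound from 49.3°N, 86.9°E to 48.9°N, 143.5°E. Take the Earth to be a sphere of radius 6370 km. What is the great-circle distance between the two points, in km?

Haversine: a = sin²(Δφ/2)+cos φ₁ cos φ₂ sin²(Δλ/2) = 0.09636;  σ = 2·atan2(√a,√(1−a))
σ = 36.169° → d = Rσ = 6370·0.63127 = 4021 km

4021 km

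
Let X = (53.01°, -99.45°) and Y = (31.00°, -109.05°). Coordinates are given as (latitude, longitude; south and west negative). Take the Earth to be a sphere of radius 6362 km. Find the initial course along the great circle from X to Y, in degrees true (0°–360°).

201.4°

θ = atan2( sin Δλ·cos φ₂ ,  cos φ₁ sin φ₂ − sin φ₁ cos φ₂ cos Δλ )
  = atan2(-0.1429, -0.3652) = 201.38°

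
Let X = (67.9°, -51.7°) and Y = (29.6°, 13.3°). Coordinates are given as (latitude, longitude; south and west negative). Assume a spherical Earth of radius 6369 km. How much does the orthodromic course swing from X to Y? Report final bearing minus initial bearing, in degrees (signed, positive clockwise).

Initial bearing θ₁ = atan2(sin Δλ cos φ₂, cos φ₁ sin φ₂ − sin φ₁ cos φ₂ cos Δλ) = 101.10°
Final bearing θ₂ = (initial bearing from the destination back to the start) + 180° = 154.87°
Δθ = θ₂ − θ₁ = +53.8°

+53.8°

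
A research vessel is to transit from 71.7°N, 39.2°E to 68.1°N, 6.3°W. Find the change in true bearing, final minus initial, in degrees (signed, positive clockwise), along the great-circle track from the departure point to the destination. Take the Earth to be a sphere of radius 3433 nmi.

-43.0°

At departure: θ₁ = atan2(sin Δλ cos φ₂, cos φ₁ sin φ₂ − sin φ₁ cos φ₂ cos Δλ) = 279.21°
At arrival: θ₂ = atan2(sin Δλ cos φ₁, −cos φ₂ sin φ₁ + sin φ₂ cos φ₁ cos Δλ) = 236.20°
Δθ = θ₂ − θ₁ = -43.0°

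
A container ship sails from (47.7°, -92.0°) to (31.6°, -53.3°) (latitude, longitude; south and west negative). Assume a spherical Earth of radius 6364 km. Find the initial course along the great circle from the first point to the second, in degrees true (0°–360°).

104.6°

N = sin Δλ·cos φ₂ = +0.5325;  D = cos φ₁ sin φ₂ − sin φ₁ cos φ₂ cos Δλ = -0.1390
initial course = atan2(N, D) = 104.63°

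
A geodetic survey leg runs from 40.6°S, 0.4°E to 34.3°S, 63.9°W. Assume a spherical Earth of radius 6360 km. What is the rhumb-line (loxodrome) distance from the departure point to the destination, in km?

5703 km

Δψ = ln[tan(π/4+φ₂/2)/tan(π/4+φ₁/2)] = +0.1387;  Δφ = +0.1100 rad,  Δλ = -1.1222 rad
q = Δφ/Δψ = 0.7930
d = R·√(Δφ² + q²Δλ²) = 6360·0.89672 = 5703 km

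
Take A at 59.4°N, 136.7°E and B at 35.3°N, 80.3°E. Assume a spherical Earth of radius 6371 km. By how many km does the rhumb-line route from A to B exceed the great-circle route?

114 km

Great circle: cos σ = sin φ₁ sin φ₂ + cos φ₁ cos φ₂ cos Δλ,  σ = 0.7564 rad → d_gc = 4819.2 km
Rhumb line: Δψ = -0.6370, q = Δφ/Δψ = 0.6604, d_rh = R√(Δφ²+q²Δλ²) = 4932.8 km
Excess = 4932.8 − 4819.2 = 113.6 ≈ 114 km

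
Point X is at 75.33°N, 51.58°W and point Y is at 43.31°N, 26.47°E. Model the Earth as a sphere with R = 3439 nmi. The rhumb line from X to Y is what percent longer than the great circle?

6.1%

Great circle: σ = 0.7930 rad → d_gc = Rσ = 2727.0 nmi
Rhumb: Δφ = -0.5589, Δλ = +1.3622, Δψ = -1.2098, q = Δφ/Δψ = 0.4619 → d_rh = R√(Δφ²+q²Δλ²) = 2894.2 nmi
Excess = (2894.2 − 2727.0) / 2727.0 = 167.2 / 2727.0 = 6.13% ≈ 6.1%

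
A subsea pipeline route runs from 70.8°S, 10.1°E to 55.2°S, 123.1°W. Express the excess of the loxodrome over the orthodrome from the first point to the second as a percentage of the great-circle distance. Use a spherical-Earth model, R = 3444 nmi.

Great circle: σ = 0.8672 rad → d_gc = Rσ = 2986.5 nmi
Rhumb: Δφ = +0.2723, Δλ = -2.3248, Δψ = +0.6167, q = Δφ/Δψ = 0.4415 → d_rh = R√(Δφ²+q²Δλ²) = 3657.1 nmi
Excess = (3657.1 − 2986.5) / 2986.5 = 670.6 / 2986.5 = 22.454% ≈ 22.5%

22.5%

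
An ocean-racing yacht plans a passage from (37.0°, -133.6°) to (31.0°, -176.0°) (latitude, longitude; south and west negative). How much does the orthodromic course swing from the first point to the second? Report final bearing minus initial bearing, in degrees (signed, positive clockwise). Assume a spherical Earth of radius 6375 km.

At departure: θ₁ = atan2(sin Δλ cos φ₂, cos φ₁ sin φ₂ − sin φ₁ cos φ₂ cos Δλ) = 273.01°
At arrival: θ₂ = atan2(sin Δλ cos φ₁, −cos φ₂ sin φ₁ + sin φ₂ cos φ₁ cos Δλ) = 248.50°
Δθ = θ₂ − θ₁ = -24.5°

-24.5°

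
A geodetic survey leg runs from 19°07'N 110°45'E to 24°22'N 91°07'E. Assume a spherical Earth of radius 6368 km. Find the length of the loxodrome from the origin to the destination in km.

Rhumb course C = atan2(Δλ, Δψ) with Δψ = ln[tan(π/4+φ₂/2)/tan(π/4+φ₁/2)] = +0.0987, Δλ = -0.3427 → C = 286.07°
d = R·|Δφ| / |cos C| = 6368·0.09163 / 0.27676 = 2108 km

2108 km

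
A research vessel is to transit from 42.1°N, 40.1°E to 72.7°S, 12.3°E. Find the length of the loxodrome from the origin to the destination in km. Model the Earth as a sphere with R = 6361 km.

12950 km

Rhumb course C = atan2(Δλ, Δψ) with Δψ = ln[tan(π/4+φ₂/2)/tan(π/4+φ₁/2)] = -2.6945, Δλ = -0.4852 → C = 190.21°
d = R·|Δφ| / |cos C| = 6361·2.00364 / 0.98417 = 12950 km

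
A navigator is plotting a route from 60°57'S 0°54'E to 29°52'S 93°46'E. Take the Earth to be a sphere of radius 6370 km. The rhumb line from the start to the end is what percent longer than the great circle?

Great circle: σ = 1.1436 rad → d_gc = Rσ = 7285.0 km
Rhumb: Δφ = +0.5425, Δλ = +1.6208, Δψ = +0.8040, q = Δφ/Δψ = 0.6748 → d_rh = R√(Δφ²+q²Δλ²) = 7776.8 km
Excess = (7776.8 − 7285.0) / 7285.0 = 491.8 / 7285.0 = 6.751% ≈ 6.8%

6.8%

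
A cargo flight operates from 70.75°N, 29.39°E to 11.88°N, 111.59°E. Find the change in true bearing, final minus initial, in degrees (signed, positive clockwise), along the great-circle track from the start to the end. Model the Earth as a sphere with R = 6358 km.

+67.0°

At departure: θ₁ = atan2(sin Δλ cos φ₂, cos φ₁ sin φ₂ − sin φ₁ cos φ₂ cos Δλ) = 93.39°
At arrival: θ₂ = atan2(sin Δλ cos φ₁, −cos φ₂ sin φ₁ + sin φ₂ cos φ₁ cos Δλ) = 160.35°
Δθ = θ₂ − θ₁ = +67.0°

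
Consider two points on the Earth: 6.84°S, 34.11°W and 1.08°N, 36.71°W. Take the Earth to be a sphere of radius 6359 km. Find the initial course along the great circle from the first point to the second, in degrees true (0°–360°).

θ = atan2( sin Δλ·cos φ₂ ,  cos φ₁ sin φ₂ − sin φ₁ cos φ₂ cos Δλ )
  = atan2(-0.0454, +0.1377) = 341.77°

341.8°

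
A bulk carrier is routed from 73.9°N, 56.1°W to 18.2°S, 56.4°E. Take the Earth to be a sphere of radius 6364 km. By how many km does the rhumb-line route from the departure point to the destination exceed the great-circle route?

881 km

Great circle: cos σ = sin φ₁ sin φ₂ + cos φ₁ cos φ₂ cos Δλ,  σ = 1.9833 rad → d_gc = 12621.7 km
Rhumb line: Δψ = -2.2791, q = Δφ/Δψ = 0.7053, d_rh = R√(Δφ²+q²Δλ²) = 13502.7 km
Excess = 13502.7 − 12621.7 = 881.0 ≈ 881 km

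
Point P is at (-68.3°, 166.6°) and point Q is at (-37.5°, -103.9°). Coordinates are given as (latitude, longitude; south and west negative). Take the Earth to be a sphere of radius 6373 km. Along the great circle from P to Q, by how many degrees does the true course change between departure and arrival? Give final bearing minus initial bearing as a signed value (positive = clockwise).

-78.7°

Initial bearing θ₁ = atan2(sin Δλ cos φ₂, cos φ₁ sin φ₂ − sin φ₁ cos φ₂ cos Δλ) = 105.41°
Final bearing θ₂ = (initial bearing from the destination back to the start) + 180° = 26.70°
Δθ = θ₂ − θ₁ = -78.7°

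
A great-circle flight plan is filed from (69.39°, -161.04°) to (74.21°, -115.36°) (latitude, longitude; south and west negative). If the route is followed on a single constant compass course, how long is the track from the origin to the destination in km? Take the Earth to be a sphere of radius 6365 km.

1664 km

Δψ = ln[tan(π/4+φ₂/2)/tan(π/4+φ₁/2)] = +0.2709;  Δφ = +0.0841 rad,  Δλ = +0.7973 rad
q = Δφ/Δψ = 0.3105
d = R·√(Δφ² + q²Δλ²) = 6365·0.26148 = 1664 km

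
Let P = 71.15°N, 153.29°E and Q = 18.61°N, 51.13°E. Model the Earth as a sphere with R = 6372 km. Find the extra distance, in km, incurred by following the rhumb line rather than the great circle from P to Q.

723 km

Great circle: cos σ = sin φ₁ sin φ₂ + cos φ₁ cos φ₂ cos Δλ,  σ = 1.3310 rad → d_gc = 8481.1 km
Rhumb line: Δψ = -1.4651, q = Δφ/Δψ = 0.6259, d_rh = R√(Δφ²+q²Δλ²) = 9203.7 km
Excess = 9203.7 − 8481.1 = 722.6 ≈ 723 km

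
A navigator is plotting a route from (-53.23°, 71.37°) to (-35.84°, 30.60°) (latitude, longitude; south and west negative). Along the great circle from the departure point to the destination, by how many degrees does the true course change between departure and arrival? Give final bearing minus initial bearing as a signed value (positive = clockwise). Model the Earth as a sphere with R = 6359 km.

At departure: θ₁ = atan2(sin Δλ cos φ₂, cos φ₁ sin φ₂ − sin φ₁ cos φ₂ cos Δλ) = 284.94°
At arrival: θ₂ = atan2(sin Δλ cos φ₁, −cos φ₂ sin φ₁ + sin φ₂ cos φ₁ cos Δλ) = 314.48°
Δθ = θ₂ − θ₁ = +29.5°

+29.5°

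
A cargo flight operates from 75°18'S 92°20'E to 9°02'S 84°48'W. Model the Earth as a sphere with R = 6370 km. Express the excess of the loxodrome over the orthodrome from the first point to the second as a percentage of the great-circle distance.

32.8%

Great circle: σ = 1.6694 rad → d_gc = Rσ = 10634.0 km
Rhumb: Δφ = +1.1566, Δλ = -3.0916, Δψ = +1.8897, q = Δφ/Δψ = 0.6120 → d_rh = R√(Δφ²+q²Δλ²) = 14126.3 km
Excess = (14126.3 − 10634.0) / 10634.0 = 3492.3 / 10634.0 = 32.84% ≈ 32.8%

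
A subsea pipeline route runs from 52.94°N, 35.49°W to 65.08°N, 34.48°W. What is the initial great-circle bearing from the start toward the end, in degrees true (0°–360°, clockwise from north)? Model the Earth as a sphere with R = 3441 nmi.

N = sin Δλ·cos φ₂ = +0.0074;  D = cos φ₁ sin φ₂ − sin φ₁ cos φ₂ cos Δλ = +0.2104
initial course = atan2(N, D) = 2.02°

2.0°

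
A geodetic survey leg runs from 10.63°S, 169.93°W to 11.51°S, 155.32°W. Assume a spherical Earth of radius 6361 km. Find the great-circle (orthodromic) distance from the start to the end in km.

Haversine: a = sin²(Δφ/2)+cos φ₁ cos φ₂ sin²(Δλ/2) = 0.01563;  σ = 2·atan2(√a,√(1−a))
σ = 14.364° → d = Rσ = 6361·0.25069 = 1595 km

1595 km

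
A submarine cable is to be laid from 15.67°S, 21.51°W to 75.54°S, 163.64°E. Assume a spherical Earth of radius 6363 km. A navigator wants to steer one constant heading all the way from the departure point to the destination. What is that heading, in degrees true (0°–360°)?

Meridional parts: M(φ₁)=-0.2770, M(φ₂)=-2.0647 → ΔM = -1.7877;  Δλ = -3.0517 rad
tan C = Δλ / ΔM = +1.7071 → C = 239.64°

239.6°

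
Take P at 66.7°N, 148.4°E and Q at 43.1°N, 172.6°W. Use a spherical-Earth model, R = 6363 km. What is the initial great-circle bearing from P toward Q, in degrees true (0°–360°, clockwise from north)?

θ = atan2( sin Δλ·cos φ₂ ,  cos φ₁ sin φ₂ − sin φ₁ cos φ₂ cos Δλ )
  = atan2(+0.4595, -0.2509) = 118.64°

118.6°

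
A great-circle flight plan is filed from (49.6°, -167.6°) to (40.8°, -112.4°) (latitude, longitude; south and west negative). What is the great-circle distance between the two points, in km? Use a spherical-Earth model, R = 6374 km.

cos σ = sin φ₁ sin φ₂ + cos φ₁ cos φ₂ cos Δλ
      = sin(49.60°)sin(40.80°) + cos(49.60°)cos(40.80°)cos(55.20°) = 0.7776
σ = 38.958° → d = Rσ = 6374·0.67994 = 4334 km

4334 km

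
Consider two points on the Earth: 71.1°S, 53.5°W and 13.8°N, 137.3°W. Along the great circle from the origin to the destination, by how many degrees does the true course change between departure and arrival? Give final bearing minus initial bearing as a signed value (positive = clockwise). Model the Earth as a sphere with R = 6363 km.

+60.5°

Initial bearing θ₁ = atan2(sin Δλ cos φ₂, cos φ₁ sin φ₂ − sin φ₁ cos φ₂ cos Δλ) = 280.36°
Final bearing θ₂ = (initial bearing from the destination back to the start) + 180° = 340.85°
Δθ = θ₂ − θ₁ = +60.5°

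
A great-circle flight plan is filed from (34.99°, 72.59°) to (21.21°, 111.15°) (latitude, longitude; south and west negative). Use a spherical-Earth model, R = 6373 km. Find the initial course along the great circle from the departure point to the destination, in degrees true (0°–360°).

101.8°

θ = atan2( sin Δλ·cos φ₂ ,  cos φ₁ sin φ₂ − sin φ₁ cos φ₂ cos Δλ )
  = atan2(+0.5811, -0.1216) = 101.82°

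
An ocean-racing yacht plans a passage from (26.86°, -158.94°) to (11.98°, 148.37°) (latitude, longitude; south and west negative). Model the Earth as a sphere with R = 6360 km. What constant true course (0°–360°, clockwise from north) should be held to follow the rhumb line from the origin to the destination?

Meridional parts: M(φ₁)=+0.4870, M(φ₂)=+0.2106 → ΔM = -0.2763;  Δλ = -0.9196 rad
tan C = Δλ / ΔM = +3.3278 → C = 253.27°

253.3°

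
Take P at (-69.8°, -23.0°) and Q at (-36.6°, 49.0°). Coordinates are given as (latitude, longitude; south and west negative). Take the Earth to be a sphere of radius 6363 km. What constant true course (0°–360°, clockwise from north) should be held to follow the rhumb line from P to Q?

50.4°

Δψ = ln[tan(π/4+φ₂/2)/tan(π/4+φ₁/2)] = +1.0380
Δλ = +1.2566 rad (taken the short way round)
course = atan2(Δλ, Δψ) = 50.44°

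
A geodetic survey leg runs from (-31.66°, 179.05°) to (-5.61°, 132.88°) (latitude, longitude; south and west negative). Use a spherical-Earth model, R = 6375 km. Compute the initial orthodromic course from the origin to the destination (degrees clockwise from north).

θ = atan2( sin Δλ·cos φ₂ ,  cos φ₁ sin φ₂ − sin φ₁ cos φ₂ cos Δλ )
  = atan2(-0.7179, +0.2785) = 291.20°

291.2°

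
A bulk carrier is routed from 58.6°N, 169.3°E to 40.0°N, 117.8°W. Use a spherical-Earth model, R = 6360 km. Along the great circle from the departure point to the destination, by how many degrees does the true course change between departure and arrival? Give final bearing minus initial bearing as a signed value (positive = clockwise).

At departure: θ₁ = atan2(sin Δλ cos φ₂, cos φ₁ sin φ₂ − sin φ₁ cos φ₂ cos Δλ) = 78.98°
At arrival: θ₂ = atan2(sin Δλ cos φ₁, −cos φ₂ sin φ₁ + sin φ₂ cos φ₁ cos Δλ) = 138.12°
Δθ = θ₂ − θ₁ = +59.1°

+59.1°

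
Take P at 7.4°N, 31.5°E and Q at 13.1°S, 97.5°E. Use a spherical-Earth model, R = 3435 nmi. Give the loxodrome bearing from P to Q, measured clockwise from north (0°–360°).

Meridional parts: M(φ₁)=+0.1295, M(φ₂)=-0.2307 → ΔM = -0.3602;  Δλ = +1.1519 rad
tan C = Δλ / ΔM = -3.1982 → C = 107.36°

107.4°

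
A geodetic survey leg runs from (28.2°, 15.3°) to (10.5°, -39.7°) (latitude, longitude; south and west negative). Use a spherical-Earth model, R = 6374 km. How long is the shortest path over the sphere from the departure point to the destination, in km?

6044 km

cos σ = sin φ₁ sin φ₂ + cos φ₁ cos φ₂ cos Δλ
      = sin(28.20°)sin(10.50°) + cos(28.20°)cos(10.50°)cos(-55.00°) = 0.5831
σ = 54.328° → d = Rσ = 6374·0.94820 = 6044 km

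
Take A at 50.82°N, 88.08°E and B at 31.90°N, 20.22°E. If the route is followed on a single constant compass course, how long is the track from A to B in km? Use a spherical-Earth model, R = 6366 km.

5975 km

Δψ = ln[tan(π/4+φ₂/2)/tan(π/4+φ₁/2)] = -0.4452;  Δφ = -0.3302 rad,  Δλ = -1.1844 rad
q = Δφ/Δψ = 0.7418
d = R·√(Δφ² + q²Δλ²) = 6366·0.93856 = 5975 km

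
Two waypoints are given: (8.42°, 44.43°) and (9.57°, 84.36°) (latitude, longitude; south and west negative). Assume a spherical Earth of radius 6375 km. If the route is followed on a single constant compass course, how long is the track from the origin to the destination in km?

Δψ = ln[tan(π/4+φ₂/2)/tan(π/4+φ₁/2)] = +0.0203;  Δφ = +0.0201 rad,  Δλ = +0.6969 rad
q = Δφ/Δψ = 0.9877
d = R·√(Δφ² + q²Δλ²) = 6375·0.68862 = 4390 km

4390 km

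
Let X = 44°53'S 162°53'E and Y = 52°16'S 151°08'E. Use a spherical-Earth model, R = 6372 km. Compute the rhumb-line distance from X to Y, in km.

Δψ = ln[tan(π/4+φ₂/2)/tan(π/4+φ₁/2)] = -0.1952;  Δφ = -0.1289 rad,  Δλ = -0.2051 rad
q = Δφ/Δψ = 0.6600
d = R·√(Δφ² + q²Δλ²) = 6372·0.18688 = 1191 km

1191 km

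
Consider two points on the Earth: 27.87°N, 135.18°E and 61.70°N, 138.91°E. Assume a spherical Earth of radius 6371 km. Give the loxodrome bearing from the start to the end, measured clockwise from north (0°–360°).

4.3°

Meridional parts: M(φ₁)=+0.5068, M(φ₂)=+1.3779 → ΔM = +0.8711;  Δλ = +0.0651 rad
tan C = Δλ / ΔM = +0.0747 → C = 4.27°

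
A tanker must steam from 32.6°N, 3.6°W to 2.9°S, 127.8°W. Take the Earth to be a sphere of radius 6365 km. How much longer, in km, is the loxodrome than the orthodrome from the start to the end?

339 km

Great circle: cos σ = sin φ₁ sin φ₂ + cos φ₁ cos φ₂ cos Δλ,  σ = 2.0946 rad → d_gc = 13332.1 km
Rhumb line: Δψ = -0.6531, q = Δφ/Δψ = 0.9488, d_rh = R√(Δφ²+q²Δλ²) = 13671.5 km
Excess = 13671.5 − 13332.1 = 339.4 ≈ 339 km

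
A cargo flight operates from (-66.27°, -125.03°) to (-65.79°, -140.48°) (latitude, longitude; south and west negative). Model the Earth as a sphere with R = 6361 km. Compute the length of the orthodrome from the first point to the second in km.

Haversine: a = sin²(Δφ/2)+cos φ₁ cos φ₂ sin²(Δλ/2) = 0.00300;  σ = 2·atan2(√a,√(1−a))
σ = 6.279° → d = Rσ = 6361·0.10959 = 697 km

697 km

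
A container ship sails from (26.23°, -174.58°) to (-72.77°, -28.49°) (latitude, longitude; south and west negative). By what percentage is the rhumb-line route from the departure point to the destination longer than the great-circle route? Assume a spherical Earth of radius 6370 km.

Great circle: σ = 2.2688 rad → d_gc = Rσ = 14452.0 km
Rhumb: Δφ = -1.7279, Δλ = +2.5498, Δψ = -2.3618, q = Δφ/Δψ = 0.7316 → d_rh = R√(Δφ²+q²Δλ²) = 16196.7 km
Excess = (16196.7 − 14452.0) / 14452.0 = 1744.7 / 14452.0 = 12.07% ≈ 12.1%

12.1%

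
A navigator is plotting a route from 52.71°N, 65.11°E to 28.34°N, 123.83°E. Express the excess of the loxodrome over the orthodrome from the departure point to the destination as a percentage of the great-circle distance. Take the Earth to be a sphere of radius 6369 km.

2.0%

Great circle: σ = 0.8572 rad → d_gc = Rσ = 5459.7 km
Rhumb: Δφ = -0.4253, Δλ = +1.0249, Δψ = -0.5703, q = Δφ/Δψ = 0.7458 → d_rh = R√(Δφ²+q²Δλ²) = 5570.9 km
Excess = (5570.9 − 5459.7) / 5459.7 = 111.2 / 5459.7 = 2.04% ≈ 2.0%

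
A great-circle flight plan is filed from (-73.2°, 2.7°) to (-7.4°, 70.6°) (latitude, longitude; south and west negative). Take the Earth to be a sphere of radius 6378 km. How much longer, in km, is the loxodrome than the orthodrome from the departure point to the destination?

Great circle: cos σ = sin φ₁ sin φ₂ + cos φ₁ cos φ₂ cos Δλ,  σ = 1.3376 rad → d_gc = 8530.9 km
Rhumb line: Δψ = +1.7833, q = Δφ/Δψ = 0.6440, d_rh = R√(Δφ²+q²Δλ²) = 8794.6 km
Excess = 8794.6 − 8530.9 = 263.7 ≈ 264 km

264 km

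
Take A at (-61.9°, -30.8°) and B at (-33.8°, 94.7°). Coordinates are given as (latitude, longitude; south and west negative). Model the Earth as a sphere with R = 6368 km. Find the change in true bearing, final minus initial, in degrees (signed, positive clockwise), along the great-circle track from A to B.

-112.0°

Initial bearing θ₁ = atan2(sin Δλ cos φ₂, cos φ₁ sin φ₂ − sin φ₁ cos φ₂ cos Δλ) = 135.47°
Final bearing θ₂ = (initial bearing from the destination back to the start) + 180° = 23.42°
Δθ = θ₂ − θ₁ = -112.0°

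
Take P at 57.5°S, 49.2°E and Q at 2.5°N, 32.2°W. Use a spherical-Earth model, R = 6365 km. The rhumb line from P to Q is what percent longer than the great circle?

2.6%

Great circle: σ = 1.5273 rad → d_gc = Rσ = 9721.3 km
Rhumb: Δφ = +1.0472, Δλ = -1.4207, Δψ = +1.2765, q = Δφ/Δψ = 0.8204 → d_rh = R√(Δφ²+q²Δλ²) = 9973.2 km
Excess = (9973.2 − 9721.3) / 9721.3 = 251.9 / 9721.3 = 2.59% ≈ 2.6%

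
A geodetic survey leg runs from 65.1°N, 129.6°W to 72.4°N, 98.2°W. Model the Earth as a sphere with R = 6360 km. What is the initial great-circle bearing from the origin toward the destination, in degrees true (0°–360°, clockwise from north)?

N = sin Δλ·cos φ₂ = +0.1575;  D = cos φ₁ sin φ₂ − sin φ₁ cos φ₂ cos Δλ = +0.1672
initial course = atan2(N, D) = 43.29°

43.3°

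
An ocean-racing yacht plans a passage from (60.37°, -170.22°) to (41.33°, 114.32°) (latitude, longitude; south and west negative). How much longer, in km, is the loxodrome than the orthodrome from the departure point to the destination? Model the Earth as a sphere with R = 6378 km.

259 km

Great circle: cos σ = sin φ₁ sin φ₂ + cos φ₁ cos φ₂ cos Δλ,  σ = 0.8403 rad → d_gc = 5359.4 km
Rhumb line: Δψ = -0.5364, q = Δφ/Δψ = 0.6195, d_rh = R√(Δφ²+q²Δλ²) = 5618.7 km
Excess = 5618.7 − 5359.4 = 259.3 ≈ 259 km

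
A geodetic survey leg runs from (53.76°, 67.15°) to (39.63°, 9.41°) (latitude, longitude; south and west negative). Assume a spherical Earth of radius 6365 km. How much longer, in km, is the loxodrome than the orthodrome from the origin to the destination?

Great circle: cos σ = sin φ₁ sin φ₂ + cos φ₁ cos φ₂ cos Δλ,  σ = 0.7114 rad → d_gc = 4527.9 km
Rhumb line: Δψ = -0.3626, q = Δφ/Δψ = 0.6802, d_rh = R√(Δφ²+q²Δλ²) = 4636.7 km
Excess = 4636.7 − 4527.9 = 108.8 ≈ 109 km

109 km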